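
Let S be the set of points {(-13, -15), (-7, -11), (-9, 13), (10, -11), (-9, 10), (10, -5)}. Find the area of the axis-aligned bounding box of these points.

644

x ranges over [-13, 10], width 23.
y ranges over [-15, 13], height 28.
Area = 23 × 28 = 644.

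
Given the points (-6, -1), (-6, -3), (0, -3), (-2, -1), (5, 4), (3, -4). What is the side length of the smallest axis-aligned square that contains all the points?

The bounding box has width 11 and height 8.
An axis-aligned square enclosing the set must have side ≥ max(width, height).
So the minimum side is max(11, 8) = 11.

11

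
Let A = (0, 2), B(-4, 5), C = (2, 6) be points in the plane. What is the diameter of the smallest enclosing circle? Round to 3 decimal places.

Side lengths²: AB² = 25, AC² = 20, BC² = 37.
Since BC² = 37 < 25 + 20 = 45, the triangle is acute, so the smallest enclosing circle is the circumcircle.
Circumcentre = (-10/11, 109/22), r² = 4625/484.
Diameter = 2r = 2√(4625/484) ≈ 6.182.

6.182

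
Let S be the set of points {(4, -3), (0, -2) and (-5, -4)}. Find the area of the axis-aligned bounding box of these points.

18

x ranges over [-5, 4], width 9.
y ranges over [-4, -2], height 2.
Area = 9 × 2 = 18.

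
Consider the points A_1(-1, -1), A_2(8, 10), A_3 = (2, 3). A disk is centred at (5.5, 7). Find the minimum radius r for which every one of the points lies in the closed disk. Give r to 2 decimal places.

The required radius is the distance from (5.5, 7) to the farthest point.
Squared distances: 106.25, 15.25, 28.25.
Maximum is 106.25, attained at A_1.
r = √(106.25) ≈ 10.31.

10.31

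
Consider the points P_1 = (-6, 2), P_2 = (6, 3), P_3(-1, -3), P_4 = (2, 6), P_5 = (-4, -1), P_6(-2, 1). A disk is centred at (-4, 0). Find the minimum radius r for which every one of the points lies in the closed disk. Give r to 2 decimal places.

The required radius is the distance from (-4, 0) to the farthest point.
Squared distances: 8, 109, 18, 72, 1, 5.
Maximum is 109, attained at P_2.
r = √109 ≈ 10.44.

10.44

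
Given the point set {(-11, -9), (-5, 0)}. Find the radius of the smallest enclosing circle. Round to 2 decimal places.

5.41

The smallest circle enclosing two points has them as diameter endpoints.
Centre = midpoint = (-8, -4.5); r² = |(-11, -9)−(-5, 0)|²/4 = 117/4 = 29.25.
r = √(29.25) ≈ 5.41.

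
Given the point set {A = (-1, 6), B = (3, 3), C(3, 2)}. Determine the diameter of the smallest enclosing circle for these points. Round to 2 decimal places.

5.66

Side lengths²: AB² = 25, AC² = 32, BC² = 1.
Since AC² = 32 ≥ 25 + 1 = 26, the angle opposite AC is not acute, so the smallest enclosing circle has AC as diameter.
Centre = midpoint of AC = (1, 4), r² = 32/4 = 8.
Diameter = 2r = 2√8 ≈ 5.66.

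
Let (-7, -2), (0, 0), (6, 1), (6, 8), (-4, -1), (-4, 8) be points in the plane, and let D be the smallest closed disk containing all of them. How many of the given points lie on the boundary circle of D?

The minimum enclosing circle of a finite set is fixed by two of the points (as a diameter) or three (as a circumcircle).
The farthest pair is (-7, -2)–(6, 8) with squared distance 269. The circle on this segment as diameter has centre (-0.5, 3) and r² = 269/4 = 67.25.
Check (0, 0): distance² to centre = 9.25 ≤ 67.25, so it lies inside.
All remaining points lie in this disk, and no smaller disk contains both endpoints, so this is the minimum enclosing circle.
The points at distance exactly r from the centre are (-7, -2), (6, 8) — 2 points.

2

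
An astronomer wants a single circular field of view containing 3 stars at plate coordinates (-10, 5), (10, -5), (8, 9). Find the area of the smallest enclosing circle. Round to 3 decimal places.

395.023

Call the three points A, B, C in the order given.
Side lengths²: AB² = 500, AC² = 340, BC² = 200.
Since AB² = 500 < 340 + 200 = 540, the triangle is acute, so the smallest enclosing circle is the circumcircle.
Circumcentre = (5/13, 10/13), r² = 21250/169.
Area = π·r² = π·21250/169 ≈ 395.023.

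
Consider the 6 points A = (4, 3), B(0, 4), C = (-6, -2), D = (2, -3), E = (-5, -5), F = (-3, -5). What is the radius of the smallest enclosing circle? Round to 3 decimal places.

The minimum enclosing circle of a finite set is fixed by two of the points (as a diameter) or three (as a circumcircle).
The farthest pair is A–E with squared distance 145. The circle on this segment as diameter has centre (-0.5, -1) and r² = 145/4 = 36.25.
Check B: distance² to centre = 25.25 ≤ 36.25, so it lies inside.
All remaining points lie in this disk, and no smaller disk contains both endpoints, so this is the minimum enclosing circle.
r = √(36.25) ≈ 6.021.

6.021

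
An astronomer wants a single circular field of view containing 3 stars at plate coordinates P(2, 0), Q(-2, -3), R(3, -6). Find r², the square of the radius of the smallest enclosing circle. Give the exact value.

15725/1458

Side lengths²: PQ² = 25, PR² = 37, QR² = 34.
Since PR² = 37 < 34 + 25 = 59, the triangle is acute, so the smallest enclosing circle is the circumcircle.
Circumcentre = (23/18, -173/54), r² = 15725/1458.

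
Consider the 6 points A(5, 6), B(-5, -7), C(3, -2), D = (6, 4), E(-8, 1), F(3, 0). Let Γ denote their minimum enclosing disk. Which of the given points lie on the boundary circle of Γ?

By Welzl's lemma the MEC is supported by two points (diametrically opposite) or three points (on a circumcircle).
The farthest pair is A–B with squared distance 269. The circle on this segment as diameter has centre (0, -0.5) and r² = 269/4 = 67.25.
Check C: distance² to centre = 11.25 ≤ 67.25, so it lies inside.
All remaining points lie in this disk, and no smaller disk contains both endpoints, so this is the minimum enclosing circle.
The points at distance exactly r from the centre are A, B — 2 points.

A, B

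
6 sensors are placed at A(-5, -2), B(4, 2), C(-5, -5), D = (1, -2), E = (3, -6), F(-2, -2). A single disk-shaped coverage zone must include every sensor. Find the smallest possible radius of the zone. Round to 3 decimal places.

The farthest pair is B–C with squared distance 130. The circle on this segment as diameter has centre (-0.5, -1.5) and r² = 130/4 = 32.5.
Check A: distance² to centre = 20.5 ≤ 32.5, so it lies inside.
All remaining points lie in this disk, and no smaller disk contains both endpoints, so this is the minimum enclosing circle.
r = √(32.5) ≈ 5.701.

5.701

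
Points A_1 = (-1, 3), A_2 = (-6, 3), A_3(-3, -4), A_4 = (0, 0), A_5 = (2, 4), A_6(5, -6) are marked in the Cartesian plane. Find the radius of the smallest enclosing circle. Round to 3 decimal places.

7.106

The farthest pair is A_2–A_6 with squared distance 202. The circle on this segment as diameter has centre (-0.5, -1.5) and r² = 202/4 = 50.5.
Check A_1: distance² to centre = 20.5 ≤ 50.5, so it lies inside.
All remaining points lie in this disk, and no smaller disk contains both endpoints, so this is the minimum enclosing circle.
r = √(50.5) ≈ 7.106.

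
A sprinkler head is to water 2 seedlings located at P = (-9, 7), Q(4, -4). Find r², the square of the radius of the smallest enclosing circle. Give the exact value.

72.5

The smallest circle enclosing two points has them as diameter endpoints.
Centre = midpoint = (-2.5, 1.5); r² = |PQ|²/4 = 290/4 = 72.5.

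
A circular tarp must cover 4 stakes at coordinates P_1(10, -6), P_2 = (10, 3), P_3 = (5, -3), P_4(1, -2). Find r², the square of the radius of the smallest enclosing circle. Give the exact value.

By Welzl's lemma the MEC is supported by two points (diametrically opposite) or three points (on a circumcircle).
The minimum enclosing circle is determined by three boundary points: P_1, P_2, P_4.
Their circumcentre is (119/18, -1.5) with r² = 5141/162.
The farthest remaining point P_3 is at distance² 785/162 ≤ 5141/162.

5141/162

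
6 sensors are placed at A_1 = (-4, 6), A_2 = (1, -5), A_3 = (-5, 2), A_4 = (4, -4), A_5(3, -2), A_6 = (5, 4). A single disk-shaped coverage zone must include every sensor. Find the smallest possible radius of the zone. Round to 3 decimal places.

6.403

The farthest pair is A_1–A_4 with squared distance 164. The circle on this segment as diameter has centre (0, 1) and r² = 164/4 = 41.
Check A_2: distance² to centre = 37 ≤ 41, so it lies inside.
All remaining points lie in this disk, and no smaller disk contains both endpoints, so this is the minimum enclosing circle.
r = √41 ≈ 6.403.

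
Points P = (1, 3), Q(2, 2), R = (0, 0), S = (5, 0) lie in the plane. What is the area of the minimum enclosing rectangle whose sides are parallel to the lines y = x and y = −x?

17.5

In coordinates u = x + y, v = x − y the rectangle is axis-aligned; the map (x,y)→(u,v) scales areas by 2.
u-values: 4, 4, 0, 5; range = 5 − 0 = 5.
v-values: -2, 0, 0, 5; range = 5 − (-2) = 7.
Area = (5 × 7) / 2 = 17.5.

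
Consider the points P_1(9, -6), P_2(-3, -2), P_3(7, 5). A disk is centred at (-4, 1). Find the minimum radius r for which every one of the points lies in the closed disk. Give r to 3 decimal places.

14.765

The required radius is the distance from (-4, 1) to the farthest point.
Squared distances: 218, 10, 137.
Maximum is 218, attained at P_1.
r = √218 ≈ 14.765.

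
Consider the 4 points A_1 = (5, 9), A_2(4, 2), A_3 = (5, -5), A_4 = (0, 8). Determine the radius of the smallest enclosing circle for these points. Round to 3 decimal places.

The minimum enclosing circle of a finite set is fixed by two of the points (as a diameter) or three (as a circumcircle).
The minimum enclosing circle is determined by three boundary points: A_1, A_3, A_4.
Their circumcentre is (3.8, 2) with r² = 50.44.
The farthest remaining point A_2 is at distance² 0.04 ≤ 50.44.
r = √(50.44) ≈ 7.102.

7.102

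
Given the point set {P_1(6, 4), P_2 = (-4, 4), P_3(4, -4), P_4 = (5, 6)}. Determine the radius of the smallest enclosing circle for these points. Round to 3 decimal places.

By Welzl's lemma the MEC is supported by two points (diametrically opposite) or three points (on a circumcircle).
The minimum enclosing circle is determined by three boundary points: P_2, P_3, P_4.
Their circumcentre is (29/22, 29/22) with r² = 8585/242.
The farthest remaining point P_1 is at distance² 7045/242 ≤ 8585/242.
r = √(8585/242) ≈ 5.956.

5.956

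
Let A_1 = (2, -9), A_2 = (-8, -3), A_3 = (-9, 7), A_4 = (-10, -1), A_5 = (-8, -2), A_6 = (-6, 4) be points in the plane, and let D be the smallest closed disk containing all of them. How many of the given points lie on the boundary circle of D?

2

The farthest pair is A_1–A_3 with squared distance 377. The circle on this segment as diameter has centre (-3.5, -1) and r² = 377/4 = 94.25.
Check A_2: distance² to centre = 24.25 ≤ 94.25, so it lies inside.
All remaining points lie in this disk, and no smaller disk contains both endpoints, so this is the minimum enclosing circle.
The points at distance exactly r from the centre are A_1, A_3 — 2 points.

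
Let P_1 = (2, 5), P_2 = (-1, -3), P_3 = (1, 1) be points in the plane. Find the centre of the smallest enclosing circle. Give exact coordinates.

Side lengths²: P_1P_2² = 73, P_1P_3² = 17, P_2P_3² = 20.
Since P_1P_2² = 73 ≥ 20 + 17 = 37, the angle opposite P_1P_2 is not acute, so the smallest enclosing circle has P_1P_2 as diameter.
Centre = midpoint of P_1P_2 = (0.5, 1), r² = 73/4 = 18.25.
Centre = (0.5, 1).

(0.5, 1)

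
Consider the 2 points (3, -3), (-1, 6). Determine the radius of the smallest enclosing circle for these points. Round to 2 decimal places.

4.92

The smallest circle enclosing two points has them as diameter endpoints.
Centre = midpoint = (1, 1.5); r² = |(3, -3)−(-1, 6)|²/4 = 97/4 = 24.25.
r = √(24.25) ≈ 4.92.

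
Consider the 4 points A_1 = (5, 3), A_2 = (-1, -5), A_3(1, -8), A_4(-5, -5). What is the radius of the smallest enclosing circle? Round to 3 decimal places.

The minimum enclosing circle is determined by three boundary points: A_1, A_3, A_4.
Their circumcentre is (6/13, -41/26) with r² = 28085/676.
The farthest remaining point A_2 is at distance² 9365/676 ≤ 28085/676.
r = √(28085/676) ≈ 6.446.

6.446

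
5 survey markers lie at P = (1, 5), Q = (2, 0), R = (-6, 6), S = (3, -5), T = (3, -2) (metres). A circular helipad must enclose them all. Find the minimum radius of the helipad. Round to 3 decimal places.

The farthest pair is R–S with squared distance 202. The circle on this segment as diameter has centre (-1.5, 0.5) and r² = 202/4 = 50.5.
Check P: distance² to centre = 26.5 ≤ 50.5, so it lies inside.
All remaining points lie in this disk, and no smaller disk contains both endpoints, so this is the minimum enclosing circle.
r = √(50.5) ≈ 7.106.

7.106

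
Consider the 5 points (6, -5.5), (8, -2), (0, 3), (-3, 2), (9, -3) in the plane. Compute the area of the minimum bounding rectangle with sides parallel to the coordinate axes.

x ranges over [-3, 9], width 12.
y ranges over [-5.5, 3], height 8.5.
Area = 12 × 8.5 = 102.

102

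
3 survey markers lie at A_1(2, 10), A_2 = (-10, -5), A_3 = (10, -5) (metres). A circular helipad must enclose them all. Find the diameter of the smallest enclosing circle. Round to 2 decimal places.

21.77

Side lengths²: A_1A_2² = 369, A_1A_3² = 289, A_2A_3² = 400.
Since A_2A_3² = 400 < 369 + 289 = 658, the triangle is acute, so the smallest enclosing circle is the circumcircle.
Circumcentre = (0, -0.7), r² = 118.49.
Diameter = 2r = 2√(118.49) ≈ 21.77.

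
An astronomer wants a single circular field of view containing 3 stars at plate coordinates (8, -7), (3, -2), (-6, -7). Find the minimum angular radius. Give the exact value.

7

Call the three points A, B, C in the order given.
Side lengths²: AB² = 50, AC² = 196, BC² = 106.
Since AC² = 196 ≥ 106 + 50 = 156, the angle opposite AC is not acute, so the smallest enclosing circle has AC as diameter.
Centre = midpoint of AC = (1, -7), r² = 196/4 = 49.
r = √49 = 7.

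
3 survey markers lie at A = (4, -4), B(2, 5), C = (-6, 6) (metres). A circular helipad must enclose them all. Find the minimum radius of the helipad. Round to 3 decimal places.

7.071

Side lengths²: AB² = 85, AC² = 200, BC² = 65.
Since AC² = 200 ≥ 85 + 65 = 150, the angle opposite AC is not acute, so the smallest enclosing circle has AC as diameter.
Centre = midpoint of AC = (-1, 1), r² = 200/4 = 50.
r = √50 ≈ 7.071.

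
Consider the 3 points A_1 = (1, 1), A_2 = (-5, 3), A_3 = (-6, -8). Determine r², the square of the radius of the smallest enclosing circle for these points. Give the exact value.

Side lengths²: A_1A_2² = 40, A_1A_3² = 130, A_2A_3² = 122.
Since A_1A_3² = 130 < 122 + 40 = 162, the triangle is acute, so the smallest enclosing circle is the circumcircle.
Circumcentre = (-121/34, -91/34), r² = 19825/578.

19825/578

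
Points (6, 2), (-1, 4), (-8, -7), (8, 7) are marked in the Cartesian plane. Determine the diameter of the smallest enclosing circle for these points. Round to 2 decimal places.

By Welzl's lemma the MEC is supported by two points (diametrically opposite) or three points (on a circumcircle).
The farthest pair is (-8, -7)–(8, 7) with squared distance 452. The circle on this segment as diameter has centre (0, 0) and r² = 452/4 = 113.
Check (6, 2): distance² to centre = 40 ≤ 113, so it lies inside.
All remaining points lie in this disk, and no smaller disk contains both endpoints, so this is the minimum enclosing circle.
Diameter = 2r = 2√113 ≈ 21.26.

21.26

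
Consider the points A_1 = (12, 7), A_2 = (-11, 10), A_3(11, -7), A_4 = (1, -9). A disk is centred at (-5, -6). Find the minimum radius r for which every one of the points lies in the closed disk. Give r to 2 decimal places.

21.40

The required radius is the distance from (-5, -6) to the farthest point.
Squared distances: 458, 292, 257, 45.
Maximum is 458, attained at A_1.
r = √458 ≈ 21.40.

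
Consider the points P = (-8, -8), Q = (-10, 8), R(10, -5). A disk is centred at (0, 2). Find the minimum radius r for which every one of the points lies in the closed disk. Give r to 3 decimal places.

12.806

The required radius is the distance from (0, 2) to the farthest point.
Squared distances: 164, 136, 149.
Maximum is 164, attained at P.
r = √164 ≈ 12.806.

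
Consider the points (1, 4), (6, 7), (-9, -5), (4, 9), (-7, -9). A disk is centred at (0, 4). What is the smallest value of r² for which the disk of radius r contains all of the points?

The required radius is the distance from (0, 4) to the farthest point.
Squared distances: 1, 45, 162, 41, 218.
Maximum is 218, attained at (-7, -9).

218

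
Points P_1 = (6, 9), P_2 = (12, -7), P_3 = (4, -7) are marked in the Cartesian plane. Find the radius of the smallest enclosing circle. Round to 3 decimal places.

Side lengths²: P_1P_2² = 292, P_1P_3² = 260, P_2P_3² = 64.
Since P_1P_2² = 292 < 260 + 64 = 324, the triangle is acute, so the smallest enclosing circle is the circumcircle.
Circumcentre = (8, 0.625), r² = 74.140625.
r = √(74.140625) ≈ 8.610.

8.610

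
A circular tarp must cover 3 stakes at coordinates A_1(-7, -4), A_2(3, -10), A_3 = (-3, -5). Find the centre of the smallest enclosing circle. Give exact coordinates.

Side lengths²: A_1A_2² = 136, A_1A_3² = 17, A_2A_3² = 61.
Since A_1A_2² = 136 ≥ 61 + 17 = 78, the angle opposite A_1A_2 is not acute, so the smallest enclosing circle has A_1A_2 as diameter.
Centre = midpoint of A_1A_2 = (-2, -7), r² = 136/4 = 34.
Centre = (-2, -7).

(-2, -7)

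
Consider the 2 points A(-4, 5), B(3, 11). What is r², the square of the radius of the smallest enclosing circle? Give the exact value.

21.25

The smallest circle enclosing two points has them as diameter endpoints.
Centre = midpoint = (-0.5, 8); r² = |AB|²/4 = 85/4 = 21.25.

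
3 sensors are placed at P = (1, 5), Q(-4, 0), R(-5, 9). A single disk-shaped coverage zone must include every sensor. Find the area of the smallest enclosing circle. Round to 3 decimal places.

66.979

Side lengths²: PQ² = 50, PR² = 52, QR² = 82.
Since QR² = 82 < 52 + 50 = 102, the triangle is acute, so the smallest enclosing circle is the circumcircle.
Circumcentre = (-3.6, 4.6), r² = 21.32.
Area = π·r² = π·21.32 ≈ 66.979.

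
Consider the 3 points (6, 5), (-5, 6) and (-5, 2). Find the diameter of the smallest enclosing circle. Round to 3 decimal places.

11.449

Call the three points A, B, C in the order given.
Side lengths²: AB² = 122, AC² = 130, BC² = 16.
Since AC² = 130 < 122 + 16 = 138, the triangle is acute, so the smallest enclosing circle is the circumcircle.
Circumcentre = (4/11, 4), r² = 3965/121.
Diameter = 2r = 2√(3965/121) ≈ 11.449.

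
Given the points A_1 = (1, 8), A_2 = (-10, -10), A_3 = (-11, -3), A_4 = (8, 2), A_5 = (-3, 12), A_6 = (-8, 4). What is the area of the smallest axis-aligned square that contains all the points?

484

The bounding box has width 19 and height 22.
An axis-aligned square enclosing the set must have side ≥ max(width, height).
So the minimum side is max(19, 22) = 22.
Area = 22² = 484.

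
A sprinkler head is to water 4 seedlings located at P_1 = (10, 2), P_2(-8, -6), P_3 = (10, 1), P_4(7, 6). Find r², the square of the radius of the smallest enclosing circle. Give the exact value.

97.0947265625

By Welzl's lemma the MEC is supported by two points (diametrically opposite) or three points (on a circumcircle).
The minimum enclosing circle is determined by three boundary points: P_1, P_2, P_4.
Their circumcentre is (0.875, -1.71875) with r² = 97.0947265625.
The farthest remaining point P_3 is at distance² 90.6572265625 ≤ 97.0947265625.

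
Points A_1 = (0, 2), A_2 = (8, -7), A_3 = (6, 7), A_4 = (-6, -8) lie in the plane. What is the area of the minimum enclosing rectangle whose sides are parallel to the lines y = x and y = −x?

229.5

In coordinates u = x + y, v = x − y the rectangle is axis-aligned; the map (x,y)→(u,v) scales areas by 2.
u-values: 2, 1, 13, -14; range = 13 − (-14) = 27.
v-values: -2, 15, -1, 2; range = 15 − (-2) = 17.
Area = (27 × 17) / 2 = 229.5.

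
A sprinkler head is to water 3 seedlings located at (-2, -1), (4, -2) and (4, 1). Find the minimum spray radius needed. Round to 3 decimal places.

3.206

Call the three points A, B, C in the order given.
Side lengths²: AB² = 37, AC² = 40, BC² = 9.
Since AC² = 40 < 37 + 9 = 46, the triangle is acute, so the smallest enclosing circle is the circumcircle.
Circumcentre = (7/6, -0.5), r² = 185/18.
r = √(185/18) ≈ 3.206.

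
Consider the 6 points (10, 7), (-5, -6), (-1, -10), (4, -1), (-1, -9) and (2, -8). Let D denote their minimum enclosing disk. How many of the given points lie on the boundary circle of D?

3

By Welzl's lemma the MEC is supported by two points (diametrically opposite) or three points (on a circumcircle).
The minimum enclosing circle is determined by three boundary points: (10, 7), (-5, -6), (-1, -10).
Their circumcentre is (109/28, -31/28) with r² = 40385/392.
The farthest remaining point (-1, -9) is at distance² 33805/392 ≤ 40385/392.
The points at distance exactly r from the centre are (10, 7), (-5, -6), (-1, -10) — 3 points.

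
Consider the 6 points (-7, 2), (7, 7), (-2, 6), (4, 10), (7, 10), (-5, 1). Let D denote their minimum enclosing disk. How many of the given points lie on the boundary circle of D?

2

The minimum enclosing circle of a finite set is fixed by two of the points (as a diameter) or three (as a circumcircle).
The farthest pair is (-7, 2)–(7, 10) with squared distance 260. The circle on this segment as diameter has centre (0, 6) and r² = 260/4 = 65.
Check (7, 7): distance² to centre = 50 ≤ 65, so it lies inside.
All remaining points lie in this disk, and no smaller disk contains both endpoints, so this is the minimum enclosing circle.
The points at distance exactly r from the centre are (-7, 2), (7, 10) — 2 points.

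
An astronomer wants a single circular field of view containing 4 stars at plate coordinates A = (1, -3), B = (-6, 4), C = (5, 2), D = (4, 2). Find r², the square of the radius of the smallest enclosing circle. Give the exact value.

5125/162

The minimum enclosing circle is determined by three boundary points: A, B, C.
Their circumcentre is (-11/18, 43/18) with r² = 5125/162.
The farthest remaining point D is at distance² 3469/162 ≤ 5125/162.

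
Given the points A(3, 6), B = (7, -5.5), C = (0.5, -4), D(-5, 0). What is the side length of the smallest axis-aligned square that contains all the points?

The bounding box has width 12 and height 11.5.
An axis-aligned square enclosing the set must have side ≥ max(width, height).
So the minimum side is max(12, 11.5) = 12.

12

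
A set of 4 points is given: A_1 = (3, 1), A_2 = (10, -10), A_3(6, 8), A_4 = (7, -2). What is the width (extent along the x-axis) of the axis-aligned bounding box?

max x = 10, min x = 3, so width = 7.

7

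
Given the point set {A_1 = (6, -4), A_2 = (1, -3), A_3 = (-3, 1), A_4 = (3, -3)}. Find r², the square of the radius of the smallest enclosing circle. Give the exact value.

26.5

A smallest enclosing disk is always determined by at most three of the input points on its boundary.
The farthest pair is A_1–A_3 with squared distance 106. The circle on this segment as diameter has centre (1.5, -1.5) and r² = 106/4 = 26.5.
Check A_2: distance² to centre = 2.5 ≤ 26.5, so it lies inside.
All remaining points lie in this disk, and no smaller disk contains both endpoints, so this is the minimum enclosing circle.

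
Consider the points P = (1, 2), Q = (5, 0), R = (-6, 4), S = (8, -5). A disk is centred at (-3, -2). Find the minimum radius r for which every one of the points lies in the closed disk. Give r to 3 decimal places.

The required radius is the distance from (-3, -2) to the farthest point.
Squared distances: 32, 68, 45, 130.
Maximum is 130, attained at S.
r = √130 ≈ 11.402.

11.402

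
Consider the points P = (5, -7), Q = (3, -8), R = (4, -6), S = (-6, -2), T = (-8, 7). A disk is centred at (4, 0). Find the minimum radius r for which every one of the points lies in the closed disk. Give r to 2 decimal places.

The required radius is the distance from (4, 0) to the farthest point.
Squared distances: 50, 65, 36, 104, 193.
Maximum is 193, attained at T.
r = √193 ≈ 13.89.

13.89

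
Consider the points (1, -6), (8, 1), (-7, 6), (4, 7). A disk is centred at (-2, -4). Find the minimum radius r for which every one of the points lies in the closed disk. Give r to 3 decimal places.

The required radius is the distance from (-2, -4) to the farthest point.
Squared distances: 13, 125, 125, 157.
Maximum is 157, attained at (4, 7).
r = √157 ≈ 12.530.

12.530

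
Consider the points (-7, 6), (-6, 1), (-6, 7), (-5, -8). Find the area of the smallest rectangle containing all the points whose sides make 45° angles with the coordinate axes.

112

In coordinates u = x + y, v = x − y the rectangle is axis-aligned; the map (x,y)→(u,v) scales areas by 2.
u-values: -1, -5, 1, -13; range = 1 − (-13) = 14.
v-values: -13, -7, -13, 3; range = 3 − (-13) = 16.
Area = (14 × 16) / 2 = 112.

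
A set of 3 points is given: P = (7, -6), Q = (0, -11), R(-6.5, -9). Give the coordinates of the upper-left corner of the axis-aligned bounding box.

(-6.5, -6)

x-range [-6.5, 7], y-range [-11, -6].
The upper-left corner is (-6.5, -6).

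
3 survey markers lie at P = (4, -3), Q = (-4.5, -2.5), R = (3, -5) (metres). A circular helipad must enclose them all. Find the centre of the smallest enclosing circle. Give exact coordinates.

Side lengths²: PQ² = 72.5, PR² = 5, QR² = 62.5.
Since PQ² = 72.5 ≥ 62.5 + 5 = 67.5, the angle opposite PQ is not acute, so the smallest enclosing circle has PQ as diameter.
Centre = midpoint of PQ = (-0.25, -2.75), r² = 72.5/4 = 18.125.
Centre = (-0.25, -2.75).

(-0.25, -2.75)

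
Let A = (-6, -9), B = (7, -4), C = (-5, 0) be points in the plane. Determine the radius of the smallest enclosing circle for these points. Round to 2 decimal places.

Side lengths²: AB² = 194, AC² = 82, BC² = 160.
Since AB² = 194 < 160 + 82 = 242, the triangle is acute, so the smallest enclosing circle is the circumcircle.
Circumcentre = (-1/28, -143/28), r² = 19885/392.
r = √(19885/392) ≈ 7.12.

7.12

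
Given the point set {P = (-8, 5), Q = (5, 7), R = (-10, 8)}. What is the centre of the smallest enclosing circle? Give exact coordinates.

Side lengths²: PQ² = 173, PR² = 13, QR² = 226.
Since QR² = 226 ≥ 173 + 13 = 186, the angle opposite QR is not acute, so the smallest enclosing circle has QR as diameter.
Centre = midpoint of QR = (-2.5, 7.5), r² = 226/4 = 56.5.
Centre = (-2.5, 7.5).

(-2.5, 7.5)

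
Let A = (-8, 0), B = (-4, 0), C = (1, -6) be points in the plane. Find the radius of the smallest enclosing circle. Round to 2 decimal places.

5.41

Side lengths²: AB² = 16, AC² = 117, BC² = 61.
Since AC² = 117 ≥ 61 + 16 = 77, the angle opposite AC is not acute, so the smallest enclosing circle has AC as diameter.
Centre = midpoint of AC = (-3.5, -3), r² = 117/4 = 29.25.
r = √(29.25) ≈ 5.41.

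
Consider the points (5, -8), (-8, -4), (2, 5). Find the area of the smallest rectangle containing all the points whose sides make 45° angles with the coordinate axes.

In coordinates u = x + y, v = x − y the rectangle is axis-aligned; the map (x,y)→(u,v) scales areas by 2.
u-values: -3, -12, 7; range = 7 − (-12) = 19.
v-values: 13, -4, -3; range = 13 − (-4) = 17.
Area = (19 × 17) / 2 = 161.5.

161.5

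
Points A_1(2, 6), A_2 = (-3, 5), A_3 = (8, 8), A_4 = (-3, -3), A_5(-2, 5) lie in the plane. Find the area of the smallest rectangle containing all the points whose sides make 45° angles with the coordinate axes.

In coordinates u = x + y, v = x − y the rectangle is axis-aligned; the map (x,y)→(u,v) scales areas by 2.
u-values: 8, 2, 16, -6, 3; range = 16 − (-6) = 22.
v-values: -4, -8, 0, 0, -7; range = 0 − (-8) = 8.
Area = (22 × 8) / 2 = 88.

88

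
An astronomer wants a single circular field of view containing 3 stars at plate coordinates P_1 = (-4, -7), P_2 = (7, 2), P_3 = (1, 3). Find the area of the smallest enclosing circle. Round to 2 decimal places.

Side lengths²: P_1P_2² = 202, P_1P_3² = 125, P_2P_3² = 37.
Since P_1P_2² = 202 ≥ 125 + 37 = 162, the angle opposite P_1P_2 is not acute, so the smallest enclosing circle has P_1P_2 as diameter.
Centre = midpoint of P_1P_2 = (1.5, -2.5), r² = 202/4 = 50.5.
Area = π·r² = π·50.5 ≈ 158.65.

158.65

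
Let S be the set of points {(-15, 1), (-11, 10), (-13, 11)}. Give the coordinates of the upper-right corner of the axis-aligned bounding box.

x-range [-15, -11], y-range [1, 11].
The upper-right corner is (-11, 11).

(-11, 11)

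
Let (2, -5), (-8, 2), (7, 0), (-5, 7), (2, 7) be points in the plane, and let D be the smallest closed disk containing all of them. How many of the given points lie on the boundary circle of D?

By Welzl's lemma the MEC is supported by two points (diametrically opposite) or three points (on a circumcircle).
The farthest pair is (-8, 2)–(7, 0) with squared distance 229. The circle on this segment as diameter has centre (-0.5, 1) and r² = 229/4 = 57.25.
Check (2, -5): distance² to centre = 42.25 ≤ 57.25, so it lies inside.
All remaining points lie in this disk, and no smaller disk contains both endpoints, so this is the minimum enclosing circle.
The points at distance exactly r from the centre are (-8, 2), (7, 0) — 2 points.

2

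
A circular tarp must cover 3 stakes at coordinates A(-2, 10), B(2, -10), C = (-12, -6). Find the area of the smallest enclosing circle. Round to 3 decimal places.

Side lengths²: AB² = 416, AC² = 356, BC² = 212.
Since AB² = 416 < 356 + 212 = 568, the triangle is acute, so the smallest enclosing circle is the circumcircle.
Circumcentre = (-95/33, -19/33), r² = 122642/1089.
Area = π·r² = π·122642/1089 ≈ 353.803.

353.803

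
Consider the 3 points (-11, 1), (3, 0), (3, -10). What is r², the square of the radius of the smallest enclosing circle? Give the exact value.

79.25

Call the three points A, B, C in the order given.
Side lengths²: AB² = 197, AC² = 317, BC² = 100.
Since AC² = 317 ≥ 197 + 100 = 297, the angle opposite AC is not acute, so the smallest enclosing circle has AC as diameter.
Centre = midpoint of AC = (-4, -4.5), r² = 317/4 = 79.25.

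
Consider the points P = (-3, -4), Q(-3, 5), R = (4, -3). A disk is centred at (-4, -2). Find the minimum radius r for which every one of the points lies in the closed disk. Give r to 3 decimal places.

8.062

The required radius is the distance from (-4, -2) to the farthest point.
Squared distances: 5, 50, 65.
Maximum is 65, attained at R.
r = √65 ≈ 8.062.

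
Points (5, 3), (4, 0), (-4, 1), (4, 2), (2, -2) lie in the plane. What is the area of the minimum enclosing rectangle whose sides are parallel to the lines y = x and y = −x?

In coordinates u = x + y, v = x − y the rectangle is axis-aligned; the map (x,y)→(u,v) scales areas by 2.
u-values: 8, 4, -3, 6, 0; range = 8 − (-3) = 11.
v-values: 2, 4, -5, 2, 4; range = 4 − (-5) = 9.
Area = (11 × 9) / 2 = 49.5.

49.5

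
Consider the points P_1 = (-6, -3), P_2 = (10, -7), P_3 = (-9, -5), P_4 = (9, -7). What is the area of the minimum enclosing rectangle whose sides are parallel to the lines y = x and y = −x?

In coordinates u = x + y, v = x − y the rectangle is axis-aligned; the map (x,y)→(u,v) scales areas by 2.
u-values: -9, 3, -14, 2; range = 3 − (-14) = 17.
v-values: -3, 17, -4, 16; range = 17 − (-4) = 21.
Area = (17 × 21) / 2 = 178.5.

178.5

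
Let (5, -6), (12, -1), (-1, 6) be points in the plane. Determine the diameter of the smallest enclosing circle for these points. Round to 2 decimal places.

Call the three points A, B, C in the order given.
Side lengths²: AB² = 74, AC² = 180, BC² = 218.
Since BC² = 218 < 180 + 74 = 254, the triangle is acute, so the smallest enclosing circle is the circumcircle.
Circumcentre = (94/19, 28/19), r² = 20165/361.
Diameter = 2r = 2√(20165/361) ≈ 14.95.

14.95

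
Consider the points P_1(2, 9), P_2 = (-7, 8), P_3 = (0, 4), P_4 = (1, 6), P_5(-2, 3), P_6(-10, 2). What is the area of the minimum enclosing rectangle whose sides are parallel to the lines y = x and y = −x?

In coordinates u = x + y, v = x − y the rectangle is axis-aligned; the map (x,y)→(u,v) scales areas by 2.
u-values: 11, 1, 4, 7, 1, -8; range = 11 − (-8) = 19.
v-values: -7, -15, -4, -5, -5, -12; range = -4 − (-15) = 11.
Area = (19 × 11) / 2 = 104.5.

104.5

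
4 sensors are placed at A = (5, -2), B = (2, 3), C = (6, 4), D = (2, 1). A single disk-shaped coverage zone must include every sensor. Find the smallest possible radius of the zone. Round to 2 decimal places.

By Welzl's lemma the MEC is supported by two points (diametrically opposite) or three points (on a circumcircle).
The minimum enclosing circle is determined by three boundary points: A, B, C.
Their circumcentre is (211/46, 53/46) with r² = 10693/1058.
The farthest remaining point D is at distance² 7105/1058 ≤ 10693/1058.
r = √(10693/1058) ≈ 3.18.

3.18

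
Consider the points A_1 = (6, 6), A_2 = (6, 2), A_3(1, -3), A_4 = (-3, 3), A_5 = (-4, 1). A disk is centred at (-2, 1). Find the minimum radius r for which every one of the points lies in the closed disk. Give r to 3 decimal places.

9.434

The required radius is the distance from (-2, 1) to the farthest point.
Squared distances: 89, 65, 25, 5, 4.
Maximum is 89, attained at A_1.
r = √89 ≈ 9.434.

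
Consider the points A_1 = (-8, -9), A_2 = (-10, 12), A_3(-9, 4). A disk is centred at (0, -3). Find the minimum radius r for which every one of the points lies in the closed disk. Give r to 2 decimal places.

The required radius is the distance from (0, -3) to the farthest point.
Squared distances: 100, 325, 130.
Maximum is 325, attained at A_2.
r = √325 ≈ 18.03.

18.03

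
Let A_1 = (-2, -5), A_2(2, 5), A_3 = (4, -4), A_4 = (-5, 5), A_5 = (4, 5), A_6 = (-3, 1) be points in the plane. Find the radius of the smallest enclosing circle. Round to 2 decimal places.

6.36

The minimum enclosing circle of a finite set is fixed by two of the points (as a diameter) or three (as a circumcircle).
The farthest pair is A_3–A_4 with squared distance 162. The circle on this segment as diameter has centre (-0.5, 0.5) and r² = 162/4 = 40.5.
Check A_1: distance² to centre = 32.5 ≤ 40.5, so it lies inside.
All remaining points lie in this disk, and no smaller disk contains both endpoints, so this is the minimum enclosing circle.
r = √(40.5) ≈ 6.36.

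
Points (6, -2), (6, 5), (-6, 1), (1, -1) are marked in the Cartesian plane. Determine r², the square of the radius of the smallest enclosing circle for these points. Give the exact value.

42.5

By Welzl's lemma the MEC is supported by two points (diametrically opposite) or three points (on a circumcircle).
The minimum enclosing circle is determined by three boundary points: (6, -2), (6, 5), (-6, 1).
Their circumcentre is (0.5, 1.5) with r² = 42.5.
The farthest remaining point (1, -1) is at distance² 6.5 ≤ 42.5.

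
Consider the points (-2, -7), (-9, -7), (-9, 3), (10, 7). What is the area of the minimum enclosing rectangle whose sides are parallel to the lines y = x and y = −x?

280.5

In coordinates u = x + y, v = x − y the rectangle is axis-aligned; the map (x,y)→(u,v) scales areas by 2.
u-values: -9, -16, -6, 17; range = 17 − (-16) = 33.
v-values: 5, -2, -12, 3; range = 5 − (-12) = 17.
Area = (33 × 17) / 2 = 280.5.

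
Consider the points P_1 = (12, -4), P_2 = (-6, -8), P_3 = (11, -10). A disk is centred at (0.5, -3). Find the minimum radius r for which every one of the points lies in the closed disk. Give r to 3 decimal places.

The required radius is the distance from (0.5, -3) to the farthest point.
Squared distances: 133.25, 67.25, 159.25.
Maximum is 159.25, attained at P_3.
r = √(159.25) ≈ 12.619.

12.619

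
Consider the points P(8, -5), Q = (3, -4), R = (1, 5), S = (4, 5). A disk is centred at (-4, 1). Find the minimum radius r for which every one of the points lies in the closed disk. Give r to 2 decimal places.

13.42

The required radius is the distance from (-4, 1) to the farthest point.
Squared distances: 180, 74, 41, 80.
Maximum is 180, attained at P.
r = √180 ≈ 13.42.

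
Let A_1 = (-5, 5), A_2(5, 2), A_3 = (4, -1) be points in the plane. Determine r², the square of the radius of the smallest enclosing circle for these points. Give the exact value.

Side lengths²: A_1A_2² = 109, A_1A_3² = 117, A_2A_3² = 10.
Since A_1A_3² = 117 < 109 + 10 = 119, the triangle is acute, so the smallest enclosing circle is the circumcircle.
Circumcentre = (-9/22, 47/22), r² = 7085/242.

7085/242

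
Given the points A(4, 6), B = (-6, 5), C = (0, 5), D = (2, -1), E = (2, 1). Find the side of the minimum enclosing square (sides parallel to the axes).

The bounding box has width 10 and height 7.
An axis-aligned square enclosing the set must have side ≥ max(width, height).
So the minimum side is max(10, 7) = 10.

10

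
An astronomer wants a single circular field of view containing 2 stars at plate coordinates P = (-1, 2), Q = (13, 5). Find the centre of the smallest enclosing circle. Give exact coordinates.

The smallest circle enclosing two points has them as diameter endpoints.
Centre = midpoint = (6, 3.5); r² = |PQ|²/4 = 205/4 = 51.25.
Centre = (6, 3.5).

(6, 3.5)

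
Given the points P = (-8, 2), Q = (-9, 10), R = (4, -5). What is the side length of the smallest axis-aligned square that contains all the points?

The bounding box has width 13 and height 15.
An axis-aligned square enclosing the set must have side ≥ max(width, height).
So the minimum side is max(13, 15) = 15.

15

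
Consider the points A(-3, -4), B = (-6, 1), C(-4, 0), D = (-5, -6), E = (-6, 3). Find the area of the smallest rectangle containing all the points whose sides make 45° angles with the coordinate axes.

40

In coordinates u = x + y, v = x − y the rectangle is axis-aligned; the map (x,y)→(u,v) scales areas by 2.
u-values: -7, -5, -4, -11, -3; range = -3 − (-11) = 8.
v-values: 1, -7, -4, 1, -9; range = 1 − (-9) = 10.
Area = (8 × 10) / 2 = 40.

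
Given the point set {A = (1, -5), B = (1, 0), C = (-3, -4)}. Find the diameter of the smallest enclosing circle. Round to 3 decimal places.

Side lengths²: AB² = 25, AC² = 17, BC² = 32.
Since BC² = 32 < 25 + 17 = 42, the triangle is acute, so the smallest enclosing circle is the circumcircle.
Circumcentre = (-0.5, -2.5), r² = 8.5.
Diameter = 2r = 2√(8.5) ≈ 5.831.

5.831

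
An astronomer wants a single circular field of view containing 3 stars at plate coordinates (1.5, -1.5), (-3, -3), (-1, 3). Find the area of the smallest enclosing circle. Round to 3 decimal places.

Call the three points A, B, C in the order given.
Side lengths²: AB² = 22.5, AC² = 26.5, BC² = 40.
Since BC² = 40 < 26.5 + 22.5 = 49, the triangle is acute, so the smallest enclosing circle is the circumcircle.
Circumcentre = (-1.4375, -0.1875), r² = 10.3515625.
Area = π·r² = π·10.3515625 ≈ 32.520.

32.520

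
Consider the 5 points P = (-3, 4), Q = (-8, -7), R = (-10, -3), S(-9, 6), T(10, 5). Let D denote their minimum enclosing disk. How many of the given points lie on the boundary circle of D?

3

By Welzl's lemma the MEC is supported by two points (diametrically opposite) or three points (on a circumcircle).
The minimum enclosing circle is determined by three boundary points: Q, S, T.
Their circumcentre is (9/41, 7/41) with r² = 200005/1681.
The farthest remaining point R is at distance² 192461/1681 ≤ 200005/1681.
The points at distance exactly r from the centre are Q, S, T — 3 points.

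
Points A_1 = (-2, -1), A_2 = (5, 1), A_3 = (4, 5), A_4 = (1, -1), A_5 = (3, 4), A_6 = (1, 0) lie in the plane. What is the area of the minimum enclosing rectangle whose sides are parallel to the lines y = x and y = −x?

30

In coordinates u = x + y, v = x − y the rectangle is axis-aligned; the map (x,y)→(u,v) scales areas by 2.
u-values: -3, 6, 9, 0, 7, 1; range = 9 − (-3) = 12.
v-values: -1, 4, -1, 2, -1, 1; range = 4 − (-1) = 5.
Area = (12 × 5) / 2 = 30.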